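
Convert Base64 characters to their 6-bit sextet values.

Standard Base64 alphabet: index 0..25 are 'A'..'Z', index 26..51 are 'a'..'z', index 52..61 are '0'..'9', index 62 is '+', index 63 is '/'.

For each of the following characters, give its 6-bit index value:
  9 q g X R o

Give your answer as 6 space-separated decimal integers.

Answer: 61 42 32 23 17 40

Derivation:
'9': 0..9 range, 52 + ord('9') − ord('0') = 61
'q': a..z range, 26 + ord('q') − ord('a') = 42
'g': a..z range, 26 + ord('g') − ord('a') = 32
'X': A..Z range, ord('X') − ord('A') = 23
'R': A..Z range, ord('R') − ord('A') = 17
'o': a..z range, 26 + ord('o') − ord('a') = 40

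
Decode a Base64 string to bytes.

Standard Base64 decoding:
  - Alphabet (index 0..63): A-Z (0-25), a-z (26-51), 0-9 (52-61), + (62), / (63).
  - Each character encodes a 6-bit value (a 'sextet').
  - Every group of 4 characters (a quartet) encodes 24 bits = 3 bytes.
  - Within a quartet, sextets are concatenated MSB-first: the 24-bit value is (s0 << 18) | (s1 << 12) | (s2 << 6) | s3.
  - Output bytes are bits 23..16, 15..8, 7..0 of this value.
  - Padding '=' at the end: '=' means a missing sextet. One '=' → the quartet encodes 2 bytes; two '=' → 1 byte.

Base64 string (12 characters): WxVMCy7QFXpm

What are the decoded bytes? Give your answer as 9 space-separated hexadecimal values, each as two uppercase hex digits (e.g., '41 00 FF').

Answer: 5B 15 4C 0B 2E D0 15 7A 66

Derivation:
After char 0 ('W'=22): chars_in_quartet=1 acc=0x16 bytes_emitted=0
After char 1 ('x'=49): chars_in_quartet=2 acc=0x5B1 bytes_emitted=0
After char 2 ('V'=21): chars_in_quartet=3 acc=0x16C55 bytes_emitted=0
After char 3 ('M'=12): chars_in_quartet=4 acc=0x5B154C -> emit 5B 15 4C, reset; bytes_emitted=3
After char 4 ('C'=2): chars_in_quartet=1 acc=0x2 bytes_emitted=3
After char 5 ('y'=50): chars_in_quartet=2 acc=0xB2 bytes_emitted=3
After char 6 ('7'=59): chars_in_quartet=3 acc=0x2CBB bytes_emitted=3
After char 7 ('Q'=16): chars_in_quartet=4 acc=0xB2ED0 -> emit 0B 2E D0, reset; bytes_emitted=6
After char 8 ('F'=5): chars_in_quartet=1 acc=0x5 bytes_emitted=6
After char 9 ('X'=23): chars_in_quartet=2 acc=0x157 bytes_emitted=6
After char 10 ('p'=41): chars_in_quartet=3 acc=0x55E9 bytes_emitted=6
After char 11 ('m'=38): chars_in_quartet=4 acc=0x157A66 -> emit 15 7A 66, reset; bytes_emitted=9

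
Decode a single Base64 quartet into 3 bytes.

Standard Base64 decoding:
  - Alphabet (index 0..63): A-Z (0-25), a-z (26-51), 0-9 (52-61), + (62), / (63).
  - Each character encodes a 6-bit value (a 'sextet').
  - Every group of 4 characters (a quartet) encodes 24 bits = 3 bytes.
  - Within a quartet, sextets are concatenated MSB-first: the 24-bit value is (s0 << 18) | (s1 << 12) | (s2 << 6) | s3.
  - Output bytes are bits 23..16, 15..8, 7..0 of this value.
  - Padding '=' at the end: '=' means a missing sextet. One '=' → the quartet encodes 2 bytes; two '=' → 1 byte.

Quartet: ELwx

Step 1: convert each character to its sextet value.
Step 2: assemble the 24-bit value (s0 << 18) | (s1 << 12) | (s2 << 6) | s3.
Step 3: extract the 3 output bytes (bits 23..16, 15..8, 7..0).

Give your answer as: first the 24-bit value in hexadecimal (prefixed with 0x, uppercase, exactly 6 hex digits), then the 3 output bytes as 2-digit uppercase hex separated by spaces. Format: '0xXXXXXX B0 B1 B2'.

Sextets: E=4, L=11, w=48, x=49
24-bit: (4<<18) | (11<<12) | (48<<6) | 49
      = 0x100000 | 0x00B000 | 0x000C00 | 0x000031
      = 0x10BC31
Bytes: (v>>16)&0xFF=10, (v>>8)&0xFF=BC, v&0xFF=31

Answer: 0x10BC31 10 BC 31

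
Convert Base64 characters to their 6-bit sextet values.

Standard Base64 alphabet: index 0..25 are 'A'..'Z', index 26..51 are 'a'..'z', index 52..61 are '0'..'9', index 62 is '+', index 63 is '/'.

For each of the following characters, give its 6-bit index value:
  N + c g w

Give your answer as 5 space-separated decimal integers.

Answer: 13 62 28 32 48

Derivation:
'N': A..Z range, ord('N') − ord('A') = 13
'+': index 62
'c': a..z range, 26 + ord('c') − ord('a') = 28
'g': a..z range, 26 + ord('g') − ord('a') = 32
'w': a..z range, 26 + ord('w') − ord('a') = 48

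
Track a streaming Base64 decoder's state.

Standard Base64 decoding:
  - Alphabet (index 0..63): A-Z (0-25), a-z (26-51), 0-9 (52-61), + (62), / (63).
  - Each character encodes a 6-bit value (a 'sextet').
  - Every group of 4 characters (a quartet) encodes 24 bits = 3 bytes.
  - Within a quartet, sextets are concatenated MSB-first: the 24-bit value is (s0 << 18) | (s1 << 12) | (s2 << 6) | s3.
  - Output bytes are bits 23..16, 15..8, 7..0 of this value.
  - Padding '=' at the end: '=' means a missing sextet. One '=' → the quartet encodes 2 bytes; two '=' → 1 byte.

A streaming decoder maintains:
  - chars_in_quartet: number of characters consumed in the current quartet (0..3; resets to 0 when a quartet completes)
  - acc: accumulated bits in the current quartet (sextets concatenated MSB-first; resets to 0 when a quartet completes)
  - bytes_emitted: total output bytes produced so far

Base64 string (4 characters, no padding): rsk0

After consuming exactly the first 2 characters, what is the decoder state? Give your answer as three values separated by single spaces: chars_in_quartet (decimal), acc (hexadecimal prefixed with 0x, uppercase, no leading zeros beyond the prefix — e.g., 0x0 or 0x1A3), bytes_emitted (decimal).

After char 0 ('r'=43): chars_in_quartet=1 acc=0x2B bytes_emitted=0
After char 1 ('s'=44): chars_in_quartet=2 acc=0xAEC bytes_emitted=0

Answer: 2 0xAEC 0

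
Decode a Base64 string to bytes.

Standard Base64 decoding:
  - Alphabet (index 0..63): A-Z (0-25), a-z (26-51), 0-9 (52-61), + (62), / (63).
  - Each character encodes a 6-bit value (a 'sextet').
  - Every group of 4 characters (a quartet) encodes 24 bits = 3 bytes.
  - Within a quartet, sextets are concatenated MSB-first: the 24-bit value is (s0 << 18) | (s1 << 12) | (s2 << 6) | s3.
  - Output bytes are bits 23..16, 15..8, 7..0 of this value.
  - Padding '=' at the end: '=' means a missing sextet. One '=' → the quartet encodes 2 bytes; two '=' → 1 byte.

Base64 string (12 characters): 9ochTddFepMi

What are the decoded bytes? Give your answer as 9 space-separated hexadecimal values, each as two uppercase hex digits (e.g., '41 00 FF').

After char 0 ('9'=61): chars_in_quartet=1 acc=0x3D bytes_emitted=0
After char 1 ('o'=40): chars_in_quartet=2 acc=0xF68 bytes_emitted=0
After char 2 ('c'=28): chars_in_quartet=3 acc=0x3DA1C bytes_emitted=0
After char 3 ('h'=33): chars_in_quartet=4 acc=0xF68721 -> emit F6 87 21, reset; bytes_emitted=3
After char 4 ('T'=19): chars_in_quartet=1 acc=0x13 bytes_emitted=3
After char 5 ('d'=29): chars_in_quartet=2 acc=0x4DD bytes_emitted=3
After char 6 ('d'=29): chars_in_quartet=3 acc=0x1375D bytes_emitted=3
After char 7 ('F'=5): chars_in_quartet=4 acc=0x4DD745 -> emit 4D D7 45, reset; bytes_emitted=6
After char 8 ('e'=30): chars_in_quartet=1 acc=0x1E bytes_emitted=6
After char 9 ('p'=41): chars_in_quartet=2 acc=0x7A9 bytes_emitted=6
After char 10 ('M'=12): chars_in_quartet=3 acc=0x1EA4C bytes_emitted=6
After char 11 ('i'=34): chars_in_quartet=4 acc=0x7A9322 -> emit 7A 93 22, reset; bytes_emitted=9

Answer: F6 87 21 4D D7 45 7A 93 22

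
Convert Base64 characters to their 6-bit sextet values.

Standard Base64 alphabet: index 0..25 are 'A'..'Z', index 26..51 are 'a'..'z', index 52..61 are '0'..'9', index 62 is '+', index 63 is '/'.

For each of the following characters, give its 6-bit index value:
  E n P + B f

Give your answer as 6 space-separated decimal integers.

'E': A..Z range, ord('E') − ord('A') = 4
'n': a..z range, 26 + ord('n') − ord('a') = 39
'P': A..Z range, ord('P') − ord('A') = 15
'+': index 62
'B': A..Z range, ord('B') − ord('A') = 1
'f': a..z range, 26 + ord('f') − ord('a') = 31

Answer: 4 39 15 62 1 31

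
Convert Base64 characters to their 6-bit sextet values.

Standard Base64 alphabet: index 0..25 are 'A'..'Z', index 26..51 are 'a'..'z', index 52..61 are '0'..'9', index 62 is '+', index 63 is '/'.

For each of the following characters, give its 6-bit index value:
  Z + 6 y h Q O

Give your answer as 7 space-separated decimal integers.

Answer: 25 62 58 50 33 16 14

Derivation:
'Z': A..Z range, ord('Z') − ord('A') = 25
'+': index 62
'6': 0..9 range, 52 + ord('6') − ord('0') = 58
'y': a..z range, 26 + ord('y') − ord('a') = 50
'h': a..z range, 26 + ord('h') − ord('a') = 33
'Q': A..Z range, ord('Q') − ord('A') = 16
'O': A..Z range, ord('O') − ord('A') = 14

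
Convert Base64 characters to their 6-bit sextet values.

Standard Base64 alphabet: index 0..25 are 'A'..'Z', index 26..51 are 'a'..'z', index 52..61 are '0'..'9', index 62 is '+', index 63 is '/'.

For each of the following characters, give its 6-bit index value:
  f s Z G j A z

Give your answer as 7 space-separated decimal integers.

Answer: 31 44 25 6 35 0 51

Derivation:
'f': a..z range, 26 + ord('f') − ord('a') = 31
's': a..z range, 26 + ord('s') − ord('a') = 44
'Z': A..Z range, ord('Z') − ord('A') = 25
'G': A..Z range, ord('G') − ord('A') = 6
'j': a..z range, 26 + ord('j') − ord('a') = 35
'A': A..Z range, ord('A') − ord('A') = 0
'z': a..z range, 26 + ord('z') − ord('a') = 51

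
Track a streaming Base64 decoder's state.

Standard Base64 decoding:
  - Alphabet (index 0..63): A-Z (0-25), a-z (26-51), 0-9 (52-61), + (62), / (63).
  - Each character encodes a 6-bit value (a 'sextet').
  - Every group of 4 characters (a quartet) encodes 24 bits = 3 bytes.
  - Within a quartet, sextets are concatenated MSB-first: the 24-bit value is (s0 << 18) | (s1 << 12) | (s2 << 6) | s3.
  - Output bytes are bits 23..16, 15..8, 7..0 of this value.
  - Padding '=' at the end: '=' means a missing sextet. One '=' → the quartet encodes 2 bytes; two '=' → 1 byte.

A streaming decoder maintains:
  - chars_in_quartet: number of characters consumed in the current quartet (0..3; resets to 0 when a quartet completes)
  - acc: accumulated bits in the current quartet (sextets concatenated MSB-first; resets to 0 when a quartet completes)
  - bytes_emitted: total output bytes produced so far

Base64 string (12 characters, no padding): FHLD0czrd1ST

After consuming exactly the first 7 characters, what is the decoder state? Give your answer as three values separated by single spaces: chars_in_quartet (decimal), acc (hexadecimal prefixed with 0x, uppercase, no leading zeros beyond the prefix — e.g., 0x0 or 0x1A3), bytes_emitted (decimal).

Answer: 3 0x34733 3

Derivation:
After char 0 ('F'=5): chars_in_quartet=1 acc=0x5 bytes_emitted=0
After char 1 ('H'=7): chars_in_quartet=2 acc=0x147 bytes_emitted=0
After char 2 ('L'=11): chars_in_quartet=3 acc=0x51CB bytes_emitted=0
After char 3 ('D'=3): chars_in_quartet=4 acc=0x1472C3 -> emit 14 72 C3, reset; bytes_emitted=3
After char 4 ('0'=52): chars_in_quartet=1 acc=0x34 bytes_emitted=3
After char 5 ('c'=28): chars_in_quartet=2 acc=0xD1C bytes_emitted=3
After char 6 ('z'=51): chars_in_quartet=3 acc=0x34733 bytes_emitted=3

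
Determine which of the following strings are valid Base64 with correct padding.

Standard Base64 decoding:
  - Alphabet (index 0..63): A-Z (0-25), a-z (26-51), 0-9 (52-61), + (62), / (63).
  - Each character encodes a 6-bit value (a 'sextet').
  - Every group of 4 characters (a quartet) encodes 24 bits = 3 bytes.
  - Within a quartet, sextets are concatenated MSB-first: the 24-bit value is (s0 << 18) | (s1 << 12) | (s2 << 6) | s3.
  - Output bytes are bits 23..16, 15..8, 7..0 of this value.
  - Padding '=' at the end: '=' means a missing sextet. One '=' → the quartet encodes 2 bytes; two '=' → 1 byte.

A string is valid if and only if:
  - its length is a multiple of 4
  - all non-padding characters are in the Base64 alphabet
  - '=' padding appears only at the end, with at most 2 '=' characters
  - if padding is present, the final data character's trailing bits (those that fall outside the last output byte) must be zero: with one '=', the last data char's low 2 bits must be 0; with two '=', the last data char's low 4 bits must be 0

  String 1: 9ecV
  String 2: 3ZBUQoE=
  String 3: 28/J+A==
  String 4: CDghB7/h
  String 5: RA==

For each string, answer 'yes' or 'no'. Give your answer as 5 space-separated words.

Answer: yes yes yes yes yes

Derivation:
String 1: '9ecV' → valid
String 2: '3ZBUQoE=' → valid
String 3: '28/J+A==' → valid
String 4: 'CDghB7/h' → valid
String 5: 'RA==' → valid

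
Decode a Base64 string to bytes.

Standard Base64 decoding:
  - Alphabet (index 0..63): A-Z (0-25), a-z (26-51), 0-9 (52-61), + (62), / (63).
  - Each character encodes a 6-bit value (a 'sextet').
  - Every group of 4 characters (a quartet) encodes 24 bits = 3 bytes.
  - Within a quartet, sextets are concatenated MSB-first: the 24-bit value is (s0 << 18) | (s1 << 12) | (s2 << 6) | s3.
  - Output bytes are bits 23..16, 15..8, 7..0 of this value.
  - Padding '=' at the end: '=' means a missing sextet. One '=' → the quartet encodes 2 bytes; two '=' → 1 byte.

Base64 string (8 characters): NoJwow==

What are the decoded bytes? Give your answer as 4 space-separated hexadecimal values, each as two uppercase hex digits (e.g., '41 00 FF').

Answer: 36 82 70 A3

Derivation:
After char 0 ('N'=13): chars_in_quartet=1 acc=0xD bytes_emitted=0
After char 1 ('o'=40): chars_in_quartet=2 acc=0x368 bytes_emitted=0
After char 2 ('J'=9): chars_in_quartet=3 acc=0xDA09 bytes_emitted=0
After char 3 ('w'=48): chars_in_quartet=4 acc=0x368270 -> emit 36 82 70, reset; bytes_emitted=3
After char 4 ('o'=40): chars_in_quartet=1 acc=0x28 bytes_emitted=3
After char 5 ('w'=48): chars_in_quartet=2 acc=0xA30 bytes_emitted=3
Padding '==': partial quartet acc=0xA30 -> emit A3; bytes_emitted=4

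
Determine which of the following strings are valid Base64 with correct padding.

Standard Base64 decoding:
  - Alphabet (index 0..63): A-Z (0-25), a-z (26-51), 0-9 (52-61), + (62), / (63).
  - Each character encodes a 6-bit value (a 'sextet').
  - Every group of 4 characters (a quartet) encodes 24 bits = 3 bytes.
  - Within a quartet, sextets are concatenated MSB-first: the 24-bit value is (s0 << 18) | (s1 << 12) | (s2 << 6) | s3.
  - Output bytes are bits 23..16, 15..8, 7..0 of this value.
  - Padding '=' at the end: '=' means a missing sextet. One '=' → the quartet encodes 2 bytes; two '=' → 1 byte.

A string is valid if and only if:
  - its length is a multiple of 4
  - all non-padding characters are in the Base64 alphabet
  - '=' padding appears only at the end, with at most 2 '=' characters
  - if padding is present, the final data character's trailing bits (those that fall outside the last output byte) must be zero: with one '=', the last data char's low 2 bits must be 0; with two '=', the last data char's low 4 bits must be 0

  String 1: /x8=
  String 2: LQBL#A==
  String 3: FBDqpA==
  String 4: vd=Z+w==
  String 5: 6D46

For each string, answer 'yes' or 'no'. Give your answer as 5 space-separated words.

String 1: '/x8=' → valid
String 2: 'LQBL#A==' → invalid (bad char(s): ['#'])
String 3: 'FBDqpA==' → valid
String 4: 'vd=Z+w==' → invalid (bad char(s): ['=']; '=' in middle)
String 5: '6D46' → valid

Answer: yes no yes no yes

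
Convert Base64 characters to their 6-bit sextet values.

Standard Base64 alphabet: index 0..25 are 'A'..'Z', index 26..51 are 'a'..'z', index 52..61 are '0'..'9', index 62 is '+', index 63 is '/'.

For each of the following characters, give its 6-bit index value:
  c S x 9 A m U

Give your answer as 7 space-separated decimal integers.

Answer: 28 18 49 61 0 38 20

Derivation:
'c': a..z range, 26 + ord('c') − ord('a') = 28
'S': A..Z range, ord('S') − ord('A') = 18
'x': a..z range, 26 + ord('x') − ord('a') = 49
'9': 0..9 range, 52 + ord('9') − ord('0') = 61
'A': A..Z range, ord('A') − ord('A') = 0
'm': a..z range, 26 + ord('m') − ord('a') = 38
'U': A..Z range, ord('U') − ord('A') = 20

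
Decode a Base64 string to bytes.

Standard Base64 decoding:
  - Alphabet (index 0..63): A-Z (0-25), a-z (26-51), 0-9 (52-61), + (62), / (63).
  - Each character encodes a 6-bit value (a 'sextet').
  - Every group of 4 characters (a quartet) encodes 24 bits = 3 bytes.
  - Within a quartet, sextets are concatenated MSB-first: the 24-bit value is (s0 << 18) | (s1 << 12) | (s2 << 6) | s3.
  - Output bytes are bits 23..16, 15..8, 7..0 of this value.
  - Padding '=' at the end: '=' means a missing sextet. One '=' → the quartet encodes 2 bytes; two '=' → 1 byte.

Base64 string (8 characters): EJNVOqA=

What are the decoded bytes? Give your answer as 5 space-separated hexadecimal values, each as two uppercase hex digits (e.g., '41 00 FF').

Answer: 10 93 55 3A A0

Derivation:
After char 0 ('E'=4): chars_in_quartet=1 acc=0x4 bytes_emitted=0
After char 1 ('J'=9): chars_in_quartet=2 acc=0x109 bytes_emitted=0
After char 2 ('N'=13): chars_in_quartet=3 acc=0x424D bytes_emitted=0
After char 3 ('V'=21): chars_in_quartet=4 acc=0x109355 -> emit 10 93 55, reset; bytes_emitted=3
After char 4 ('O'=14): chars_in_quartet=1 acc=0xE bytes_emitted=3
After char 5 ('q'=42): chars_in_quartet=2 acc=0x3AA bytes_emitted=3
After char 6 ('A'=0): chars_in_quartet=3 acc=0xEA80 bytes_emitted=3
Padding '=': partial quartet acc=0xEA80 -> emit 3A A0; bytes_emitted=5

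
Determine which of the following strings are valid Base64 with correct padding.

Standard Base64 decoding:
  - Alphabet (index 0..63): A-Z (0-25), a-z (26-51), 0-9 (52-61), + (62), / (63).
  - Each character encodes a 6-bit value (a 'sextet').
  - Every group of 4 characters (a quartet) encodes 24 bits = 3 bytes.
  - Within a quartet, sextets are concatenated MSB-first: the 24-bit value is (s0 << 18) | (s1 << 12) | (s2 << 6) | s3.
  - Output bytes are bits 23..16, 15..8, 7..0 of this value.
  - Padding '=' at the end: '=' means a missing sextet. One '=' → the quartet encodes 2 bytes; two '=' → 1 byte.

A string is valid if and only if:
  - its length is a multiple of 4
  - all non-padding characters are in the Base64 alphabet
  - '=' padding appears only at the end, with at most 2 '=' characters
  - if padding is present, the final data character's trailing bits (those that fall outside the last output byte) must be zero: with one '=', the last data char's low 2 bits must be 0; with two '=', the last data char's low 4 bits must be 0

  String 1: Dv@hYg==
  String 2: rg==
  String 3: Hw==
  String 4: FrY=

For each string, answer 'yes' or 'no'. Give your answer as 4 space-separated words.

String 1: 'Dv@hYg==' → invalid (bad char(s): ['@'])
String 2: 'rg==' → valid
String 3: 'Hw==' → valid
String 4: 'FrY=' → valid

Answer: no yes yes yes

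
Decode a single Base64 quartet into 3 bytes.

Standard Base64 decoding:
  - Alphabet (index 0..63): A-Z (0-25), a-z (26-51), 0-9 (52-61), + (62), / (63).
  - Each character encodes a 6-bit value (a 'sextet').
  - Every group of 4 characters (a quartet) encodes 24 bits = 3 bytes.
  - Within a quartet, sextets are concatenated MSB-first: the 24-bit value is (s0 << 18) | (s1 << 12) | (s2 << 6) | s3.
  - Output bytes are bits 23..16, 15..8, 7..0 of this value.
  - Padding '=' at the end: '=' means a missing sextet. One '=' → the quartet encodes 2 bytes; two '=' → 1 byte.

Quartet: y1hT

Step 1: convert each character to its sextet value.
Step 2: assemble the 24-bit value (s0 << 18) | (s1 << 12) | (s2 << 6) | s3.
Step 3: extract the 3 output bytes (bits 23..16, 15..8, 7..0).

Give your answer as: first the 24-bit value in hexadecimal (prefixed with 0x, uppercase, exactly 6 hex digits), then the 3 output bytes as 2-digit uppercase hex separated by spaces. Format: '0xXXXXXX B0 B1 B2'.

Answer: 0xCB5853 CB 58 53

Derivation:
Sextets: y=50, 1=53, h=33, T=19
24-bit: (50<<18) | (53<<12) | (33<<6) | 19
      = 0xC80000 | 0x035000 | 0x000840 | 0x000013
      = 0xCB5853
Bytes: (v>>16)&0xFF=CB, (v>>8)&0xFF=58, v&0xFF=53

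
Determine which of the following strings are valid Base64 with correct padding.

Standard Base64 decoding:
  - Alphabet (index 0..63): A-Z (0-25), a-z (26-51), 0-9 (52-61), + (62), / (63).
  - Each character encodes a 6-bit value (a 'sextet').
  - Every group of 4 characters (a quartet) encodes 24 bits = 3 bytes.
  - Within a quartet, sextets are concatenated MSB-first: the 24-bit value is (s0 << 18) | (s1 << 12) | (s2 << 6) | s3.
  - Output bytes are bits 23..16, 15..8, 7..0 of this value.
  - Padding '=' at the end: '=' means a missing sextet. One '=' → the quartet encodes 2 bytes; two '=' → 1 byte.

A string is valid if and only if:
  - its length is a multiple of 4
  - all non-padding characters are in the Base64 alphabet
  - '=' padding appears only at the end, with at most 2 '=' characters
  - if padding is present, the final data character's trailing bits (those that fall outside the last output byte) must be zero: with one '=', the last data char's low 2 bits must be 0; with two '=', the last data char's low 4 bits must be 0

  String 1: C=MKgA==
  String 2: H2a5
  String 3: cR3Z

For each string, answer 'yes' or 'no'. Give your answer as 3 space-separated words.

Answer: no yes yes

Derivation:
String 1: 'C=MKgA==' → invalid (bad char(s): ['=']; '=' in middle)
String 2: 'H2a5' → valid
String 3: 'cR3Z' → valid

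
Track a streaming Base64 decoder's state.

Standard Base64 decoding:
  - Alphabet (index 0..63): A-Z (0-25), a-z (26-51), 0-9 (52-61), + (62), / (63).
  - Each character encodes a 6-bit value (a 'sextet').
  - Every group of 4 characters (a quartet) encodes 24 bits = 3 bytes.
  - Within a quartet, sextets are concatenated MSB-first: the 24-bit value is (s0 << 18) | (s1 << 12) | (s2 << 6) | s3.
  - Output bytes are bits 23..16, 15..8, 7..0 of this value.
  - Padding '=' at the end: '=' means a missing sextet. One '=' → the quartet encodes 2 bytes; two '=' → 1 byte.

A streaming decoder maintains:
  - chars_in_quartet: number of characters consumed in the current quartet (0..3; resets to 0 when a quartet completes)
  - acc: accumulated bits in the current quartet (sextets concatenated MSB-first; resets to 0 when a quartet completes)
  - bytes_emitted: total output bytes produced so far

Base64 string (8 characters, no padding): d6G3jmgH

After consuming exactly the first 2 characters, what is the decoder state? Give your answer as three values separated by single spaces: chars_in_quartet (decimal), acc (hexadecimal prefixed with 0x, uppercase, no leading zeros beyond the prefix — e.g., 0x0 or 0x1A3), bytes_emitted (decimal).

After char 0 ('d'=29): chars_in_quartet=1 acc=0x1D bytes_emitted=0
After char 1 ('6'=58): chars_in_quartet=2 acc=0x77A bytes_emitted=0

Answer: 2 0x77A 0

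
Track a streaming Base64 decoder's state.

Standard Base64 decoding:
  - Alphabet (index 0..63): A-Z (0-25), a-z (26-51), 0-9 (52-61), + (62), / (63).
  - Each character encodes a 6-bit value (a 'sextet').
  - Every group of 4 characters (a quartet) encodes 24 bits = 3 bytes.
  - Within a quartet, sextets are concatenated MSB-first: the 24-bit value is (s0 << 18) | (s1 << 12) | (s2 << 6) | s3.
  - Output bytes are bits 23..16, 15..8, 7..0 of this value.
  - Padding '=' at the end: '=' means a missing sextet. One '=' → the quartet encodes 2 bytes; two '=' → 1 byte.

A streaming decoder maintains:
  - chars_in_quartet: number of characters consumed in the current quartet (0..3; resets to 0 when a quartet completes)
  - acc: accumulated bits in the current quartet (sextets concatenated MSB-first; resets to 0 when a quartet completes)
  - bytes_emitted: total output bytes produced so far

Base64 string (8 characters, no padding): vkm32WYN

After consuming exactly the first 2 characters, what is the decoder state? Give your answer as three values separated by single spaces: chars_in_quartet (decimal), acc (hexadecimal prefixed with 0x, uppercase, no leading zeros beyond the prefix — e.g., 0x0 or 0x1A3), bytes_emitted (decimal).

After char 0 ('v'=47): chars_in_quartet=1 acc=0x2F bytes_emitted=0
After char 1 ('k'=36): chars_in_quartet=2 acc=0xBE4 bytes_emitted=0

Answer: 2 0xBE4 0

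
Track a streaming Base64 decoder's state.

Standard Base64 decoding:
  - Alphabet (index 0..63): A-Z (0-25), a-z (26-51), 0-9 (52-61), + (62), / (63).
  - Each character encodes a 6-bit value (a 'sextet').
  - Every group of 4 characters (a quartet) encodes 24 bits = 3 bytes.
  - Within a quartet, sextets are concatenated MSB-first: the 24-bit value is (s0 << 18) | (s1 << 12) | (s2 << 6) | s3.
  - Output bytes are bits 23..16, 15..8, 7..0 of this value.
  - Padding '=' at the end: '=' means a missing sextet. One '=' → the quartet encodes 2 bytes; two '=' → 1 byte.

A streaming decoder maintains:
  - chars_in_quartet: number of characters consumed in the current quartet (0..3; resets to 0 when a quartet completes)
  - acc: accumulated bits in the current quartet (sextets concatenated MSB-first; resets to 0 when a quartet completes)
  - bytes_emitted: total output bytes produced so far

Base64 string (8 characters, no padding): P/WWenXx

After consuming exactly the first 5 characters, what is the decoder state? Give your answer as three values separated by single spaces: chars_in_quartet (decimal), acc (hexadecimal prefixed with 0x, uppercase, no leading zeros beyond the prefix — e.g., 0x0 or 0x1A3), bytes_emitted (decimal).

Answer: 1 0x1E 3

Derivation:
After char 0 ('P'=15): chars_in_quartet=1 acc=0xF bytes_emitted=0
After char 1 ('/'=63): chars_in_quartet=2 acc=0x3FF bytes_emitted=0
After char 2 ('W'=22): chars_in_quartet=3 acc=0xFFD6 bytes_emitted=0
After char 3 ('W'=22): chars_in_quartet=4 acc=0x3FF596 -> emit 3F F5 96, reset; bytes_emitted=3
After char 4 ('e'=30): chars_in_quartet=1 acc=0x1E bytes_emitted=3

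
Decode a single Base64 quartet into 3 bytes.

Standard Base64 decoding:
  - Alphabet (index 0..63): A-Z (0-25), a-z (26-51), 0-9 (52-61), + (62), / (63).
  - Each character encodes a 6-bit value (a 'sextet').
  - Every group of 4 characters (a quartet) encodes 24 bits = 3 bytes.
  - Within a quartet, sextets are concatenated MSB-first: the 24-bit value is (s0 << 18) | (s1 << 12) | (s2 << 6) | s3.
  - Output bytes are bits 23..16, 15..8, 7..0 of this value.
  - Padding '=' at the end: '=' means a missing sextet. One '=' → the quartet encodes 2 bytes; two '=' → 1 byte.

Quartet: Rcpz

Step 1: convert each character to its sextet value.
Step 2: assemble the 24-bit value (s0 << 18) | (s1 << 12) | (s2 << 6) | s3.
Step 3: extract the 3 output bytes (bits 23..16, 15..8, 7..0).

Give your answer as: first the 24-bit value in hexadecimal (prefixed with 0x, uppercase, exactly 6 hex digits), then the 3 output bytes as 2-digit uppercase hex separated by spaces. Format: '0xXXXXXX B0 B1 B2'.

Answer: 0x45CA73 45 CA 73

Derivation:
Sextets: R=17, c=28, p=41, z=51
24-bit: (17<<18) | (28<<12) | (41<<6) | 51
      = 0x440000 | 0x01C000 | 0x000A40 | 0x000033
      = 0x45CA73
Bytes: (v>>16)&0xFF=45, (v>>8)&0xFF=CA, v&0xFF=73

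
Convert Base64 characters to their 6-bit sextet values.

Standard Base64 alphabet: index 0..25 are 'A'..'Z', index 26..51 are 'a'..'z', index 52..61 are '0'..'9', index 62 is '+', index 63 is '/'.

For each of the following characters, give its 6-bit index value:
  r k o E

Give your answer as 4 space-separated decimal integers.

'r': a..z range, 26 + ord('r') − ord('a') = 43
'k': a..z range, 26 + ord('k') − ord('a') = 36
'o': a..z range, 26 + ord('o') − ord('a') = 40
'E': A..Z range, ord('E') − ord('A') = 4

Answer: 43 36 40 4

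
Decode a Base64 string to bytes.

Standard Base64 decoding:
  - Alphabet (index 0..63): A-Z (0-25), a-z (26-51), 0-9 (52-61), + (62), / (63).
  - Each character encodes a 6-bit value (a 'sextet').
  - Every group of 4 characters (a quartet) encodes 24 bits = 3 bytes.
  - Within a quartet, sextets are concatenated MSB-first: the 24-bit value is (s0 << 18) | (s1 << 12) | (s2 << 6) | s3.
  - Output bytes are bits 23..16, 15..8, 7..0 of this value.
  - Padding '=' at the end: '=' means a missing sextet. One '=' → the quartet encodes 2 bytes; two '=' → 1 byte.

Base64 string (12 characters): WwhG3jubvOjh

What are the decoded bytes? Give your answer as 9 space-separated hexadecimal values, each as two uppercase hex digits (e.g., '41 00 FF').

After char 0 ('W'=22): chars_in_quartet=1 acc=0x16 bytes_emitted=0
After char 1 ('w'=48): chars_in_quartet=2 acc=0x5B0 bytes_emitted=0
After char 2 ('h'=33): chars_in_quartet=3 acc=0x16C21 bytes_emitted=0
After char 3 ('G'=6): chars_in_quartet=4 acc=0x5B0846 -> emit 5B 08 46, reset; bytes_emitted=3
After char 4 ('3'=55): chars_in_quartet=1 acc=0x37 bytes_emitted=3
After char 5 ('j'=35): chars_in_quartet=2 acc=0xDE3 bytes_emitted=3
After char 6 ('u'=46): chars_in_quartet=3 acc=0x378EE bytes_emitted=3
After char 7 ('b'=27): chars_in_quartet=4 acc=0xDE3B9B -> emit DE 3B 9B, reset; bytes_emitted=6
After char 8 ('v'=47): chars_in_quartet=1 acc=0x2F bytes_emitted=6
After char 9 ('O'=14): chars_in_quartet=2 acc=0xBCE bytes_emitted=6
After char 10 ('j'=35): chars_in_quartet=3 acc=0x2F3A3 bytes_emitted=6
After char 11 ('h'=33): chars_in_quartet=4 acc=0xBCE8E1 -> emit BC E8 E1, reset; bytes_emitted=9

Answer: 5B 08 46 DE 3B 9B BC E8 E1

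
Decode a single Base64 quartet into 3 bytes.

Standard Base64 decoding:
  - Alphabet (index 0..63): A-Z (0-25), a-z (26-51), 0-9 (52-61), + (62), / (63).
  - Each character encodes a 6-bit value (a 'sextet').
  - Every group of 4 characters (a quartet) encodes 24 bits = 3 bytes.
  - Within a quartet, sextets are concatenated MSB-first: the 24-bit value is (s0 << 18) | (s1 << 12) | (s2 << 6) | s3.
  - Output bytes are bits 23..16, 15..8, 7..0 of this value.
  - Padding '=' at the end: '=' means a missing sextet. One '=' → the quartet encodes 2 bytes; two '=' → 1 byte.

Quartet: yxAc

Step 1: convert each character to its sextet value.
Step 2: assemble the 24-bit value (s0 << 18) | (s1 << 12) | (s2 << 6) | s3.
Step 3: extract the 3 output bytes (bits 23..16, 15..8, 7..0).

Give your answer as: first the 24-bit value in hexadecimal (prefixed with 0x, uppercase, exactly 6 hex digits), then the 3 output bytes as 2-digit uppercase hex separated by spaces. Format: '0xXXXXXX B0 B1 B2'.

Sextets: y=50, x=49, A=0, c=28
24-bit: (50<<18) | (49<<12) | (0<<6) | 28
      = 0xC80000 | 0x031000 | 0x000000 | 0x00001C
      = 0xCB101C
Bytes: (v>>16)&0xFF=CB, (v>>8)&0xFF=10, v&0xFF=1C

Answer: 0xCB101C CB 10 1C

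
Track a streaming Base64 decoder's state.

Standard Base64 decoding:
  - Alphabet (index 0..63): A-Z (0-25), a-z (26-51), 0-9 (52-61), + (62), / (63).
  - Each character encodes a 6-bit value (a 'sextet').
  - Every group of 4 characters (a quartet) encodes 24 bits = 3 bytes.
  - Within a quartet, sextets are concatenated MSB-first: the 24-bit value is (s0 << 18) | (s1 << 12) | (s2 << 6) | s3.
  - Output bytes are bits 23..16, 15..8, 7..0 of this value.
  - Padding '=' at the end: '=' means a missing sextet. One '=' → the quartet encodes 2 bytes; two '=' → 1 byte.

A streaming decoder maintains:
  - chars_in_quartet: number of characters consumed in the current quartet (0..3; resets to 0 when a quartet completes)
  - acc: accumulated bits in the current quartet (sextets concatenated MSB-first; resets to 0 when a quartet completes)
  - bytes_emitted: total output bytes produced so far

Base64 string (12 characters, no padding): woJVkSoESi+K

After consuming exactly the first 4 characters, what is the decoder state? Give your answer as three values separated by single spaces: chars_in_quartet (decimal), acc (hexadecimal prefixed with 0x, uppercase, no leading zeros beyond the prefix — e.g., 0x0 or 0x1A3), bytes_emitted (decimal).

Answer: 0 0x0 3

Derivation:
After char 0 ('w'=48): chars_in_quartet=1 acc=0x30 bytes_emitted=0
After char 1 ('o'=40): chars_in_quartet=2 acc=0xC28 bytes_emitted=0
After char 2 ('J'=9): chars_in_quartet=3 acc=0x30A09 bytes_emitted=0
After char 3 ('V'=21): chars_in_quartet=4 acc=0xC28255 -> emit C2 82 55, reset; bytes_emitted=3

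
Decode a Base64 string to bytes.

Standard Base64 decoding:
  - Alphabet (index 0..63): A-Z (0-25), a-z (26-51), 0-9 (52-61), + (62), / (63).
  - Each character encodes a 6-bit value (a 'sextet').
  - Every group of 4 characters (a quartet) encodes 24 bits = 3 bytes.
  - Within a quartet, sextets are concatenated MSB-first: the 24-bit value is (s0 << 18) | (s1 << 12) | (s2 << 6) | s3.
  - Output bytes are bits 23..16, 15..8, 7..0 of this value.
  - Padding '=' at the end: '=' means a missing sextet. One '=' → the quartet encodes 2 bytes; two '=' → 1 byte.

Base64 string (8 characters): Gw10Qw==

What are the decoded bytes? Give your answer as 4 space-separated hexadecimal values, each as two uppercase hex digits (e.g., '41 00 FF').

After char 0 ('G'=6): chars_in_quartet=1 acc=0x6 bytes_emitted=0
After char 1 ('w'=48): chars_in_quartet=2 acc=0x1B0 bytes_emitted=0
After char 2 ('1'=53): chars_in_quartet=3 acc=0x6C35 bytes_emitted=0
After char 3 ('0'=52): chars_in_quartet=4 acc=0x1B0D74 -> emit 1B 0D 74, reset; bytes_emitted=3
After char 4 ('Q'=16): chars_in_quartet=1 acc=0x10 bytes_emitted=3
After char 5 ('w'=48): chars_in_quartet=2 acc=0x430 bytes_emitted=3
Padding '==': partial quartet acc=0x430 -> emit 43; bytes_emitted=4

Answer: 1B 0D 74 43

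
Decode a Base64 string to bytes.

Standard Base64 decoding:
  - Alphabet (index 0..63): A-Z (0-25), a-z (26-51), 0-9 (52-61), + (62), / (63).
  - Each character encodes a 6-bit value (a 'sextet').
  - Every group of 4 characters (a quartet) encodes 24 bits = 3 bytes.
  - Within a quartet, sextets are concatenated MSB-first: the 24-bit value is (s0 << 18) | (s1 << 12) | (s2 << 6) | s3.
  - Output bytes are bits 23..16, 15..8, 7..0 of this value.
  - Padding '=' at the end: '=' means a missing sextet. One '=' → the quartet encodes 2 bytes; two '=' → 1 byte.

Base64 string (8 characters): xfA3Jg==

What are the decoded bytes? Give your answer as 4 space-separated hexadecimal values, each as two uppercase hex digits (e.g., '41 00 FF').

Answer: C5 F0 37 26

Derivation:
After char 0 ('x'=49): chars_in_quartet=1 acc=0x31 bytes_emitted=0
After char 1 ('f'=31): chars_in_quartet=2 acc=0xC5F bytes_emitted=0
After char 2 ('A'=0): chars_in_quartet=3 acc=0x317C0 bytes_emitted=0
After char 3 ('3'=55): chars_in_quartet=4 acc=0xC5F037 -> emit C5 F0 37, reset; bytes_emitted=3
After char 4 ('J'=9): chars_in_quartet=1 acc=0x9 bytes_emitted=3
After char 5 ('g'=32): chars_in_quartet=2 acc=0x260 bytes_emitted=3
Padding '==': partial quartet acc=0x260 -> emit 26; bytes_emitted=4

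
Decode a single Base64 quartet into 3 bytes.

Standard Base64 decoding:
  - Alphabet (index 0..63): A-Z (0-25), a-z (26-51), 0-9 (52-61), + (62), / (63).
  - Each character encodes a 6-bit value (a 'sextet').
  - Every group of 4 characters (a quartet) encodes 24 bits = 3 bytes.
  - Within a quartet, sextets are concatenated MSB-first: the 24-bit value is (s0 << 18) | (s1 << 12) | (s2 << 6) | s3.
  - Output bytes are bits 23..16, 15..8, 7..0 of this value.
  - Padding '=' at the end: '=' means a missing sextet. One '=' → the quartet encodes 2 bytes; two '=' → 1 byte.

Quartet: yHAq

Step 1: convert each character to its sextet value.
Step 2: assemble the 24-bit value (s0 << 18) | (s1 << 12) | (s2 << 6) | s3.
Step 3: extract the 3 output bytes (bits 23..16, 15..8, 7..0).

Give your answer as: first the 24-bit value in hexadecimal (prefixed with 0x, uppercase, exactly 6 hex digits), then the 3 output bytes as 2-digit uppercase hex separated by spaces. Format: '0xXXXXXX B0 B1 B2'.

Answer: 0xC8702A C8 70 2A

Derivation:
Sextets: y=50, H=7, A=0, q=42
24-bit: (50<<18) | (7<<12) | (0<<6) | 42
      = 0xC80000 | 0x007000 | 0x000000 | 0x00002A
      = 0xC8702A
Bytes: (v>>16)&0xFF=C8, (v>>8)&0xFF=70, v&0xFF=2A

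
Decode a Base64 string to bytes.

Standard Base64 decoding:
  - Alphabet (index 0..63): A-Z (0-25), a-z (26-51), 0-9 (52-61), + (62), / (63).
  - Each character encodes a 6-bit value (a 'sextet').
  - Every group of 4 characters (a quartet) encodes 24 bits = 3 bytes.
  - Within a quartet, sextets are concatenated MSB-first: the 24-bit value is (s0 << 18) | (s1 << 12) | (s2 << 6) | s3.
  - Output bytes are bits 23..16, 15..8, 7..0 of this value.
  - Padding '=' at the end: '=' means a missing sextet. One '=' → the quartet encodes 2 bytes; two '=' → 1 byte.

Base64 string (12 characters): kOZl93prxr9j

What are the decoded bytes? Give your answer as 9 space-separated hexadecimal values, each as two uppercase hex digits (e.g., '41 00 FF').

Answer: 90 E6 65 F7 7A 6B C6 BF 63

Derivation:
After char 0 ('k'=36): chars_in_quartet=1 acc=0x24 bytes_emitted=0
After char 1 ('O'=14): chars_in_quartet=2 acc=0x90E bytes_emitted=0
After char 2 ('Z'=25): chars_in_quartet=3 acc=0x24399 bytes_emitted=0
After char 3 ('l'=37): chars_in_quartet=4 acc=0x90E665 -> emit 90 E6 65, reset; bytes_emitted=3
After char 4 ('9'=61): chars_in_quartet=1 acc=0x3D bytes_emitted=3
After char 5 ('3'=55): chars_in_quartet=2 acc=0xF77 bytes_emitted=3
After char 6 ('p'=41): chars_in_quartet=3 acc=0x3DDE9 bytes_emitted=3
After char 7 ('r'=43): chars_in_quartet=4 acc=0xF77A6B -> emit F7 7A 6B, reset; bytes_emitted=6
After char 8 ('x'=49): chars_in_quartet=1 acc=0x31 bytes_emitted=6
After char 9 ('r'=43): chars_in_quartet=2 acc=0xC6B bytes_emitted=6
After char 10 ('9'=61): chars_in_quartet=3 acc=0x31AFD bytes_emitted=6
After char 11 ('j'=35): chars_in_quartet=4 acc=0xC6BF63 -> emit C6 BF 63, reset; bytes_emitted=9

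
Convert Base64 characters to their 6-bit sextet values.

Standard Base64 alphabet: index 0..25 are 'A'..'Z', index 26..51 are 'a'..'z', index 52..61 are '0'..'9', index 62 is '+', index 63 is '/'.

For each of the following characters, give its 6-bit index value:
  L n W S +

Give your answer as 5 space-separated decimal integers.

Answer: 11 39 22 18 62

Derivation:
'L': A..Z range, ord('L') − ord('A') = 11
'n': a..z range, 26 + ord('n') − ord('a') = 39
'W': A..Z range, ord('W') − ord('A') = 22
'S': A..Z range, ord('S') − ord('A') = 18
'+': index 62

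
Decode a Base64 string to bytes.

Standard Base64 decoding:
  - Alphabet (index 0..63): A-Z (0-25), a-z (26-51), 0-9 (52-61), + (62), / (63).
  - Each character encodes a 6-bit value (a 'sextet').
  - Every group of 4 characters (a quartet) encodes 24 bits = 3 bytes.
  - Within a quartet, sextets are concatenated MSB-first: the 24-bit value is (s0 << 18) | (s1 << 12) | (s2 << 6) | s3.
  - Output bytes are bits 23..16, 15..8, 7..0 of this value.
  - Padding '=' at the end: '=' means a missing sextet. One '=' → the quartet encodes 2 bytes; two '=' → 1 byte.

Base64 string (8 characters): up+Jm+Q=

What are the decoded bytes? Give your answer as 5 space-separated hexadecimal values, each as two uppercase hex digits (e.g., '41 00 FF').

Answer: BA 9F 89 9B E4

Derivation:
After char 0 ('u'=46): chars_in_quartet=1 acc=0x2E bytes_emitted=0
After char 1 ('p'=41): chars_in_quartet=2 acc=0xBA9 bytes_emitted=0
After char 2 ('+'=62): chars_in_quartet=3 acc=0x2EA7E bytes_emitted=0
After char 3 ('J'=9): chars_in_quartet=4 acc=0xBA9F89 -> emit BA 9F 89, reset; bytes_emitted=3
After char 4 ('m'=38): chars_in_quartet=1 acc=0x26 bytes_emitted=3
After char 5 ('+'=62): chars_in_quartet=2 acc=0x9BE bytes_emitted=3
After char 6 ('Q'=16): chars_in_quartet=3 acc=0x26F90 bytes_emitted=3
Padding '=': partial quartet acc=0x26F90 -> emit 9B E4; bytes_emitted=5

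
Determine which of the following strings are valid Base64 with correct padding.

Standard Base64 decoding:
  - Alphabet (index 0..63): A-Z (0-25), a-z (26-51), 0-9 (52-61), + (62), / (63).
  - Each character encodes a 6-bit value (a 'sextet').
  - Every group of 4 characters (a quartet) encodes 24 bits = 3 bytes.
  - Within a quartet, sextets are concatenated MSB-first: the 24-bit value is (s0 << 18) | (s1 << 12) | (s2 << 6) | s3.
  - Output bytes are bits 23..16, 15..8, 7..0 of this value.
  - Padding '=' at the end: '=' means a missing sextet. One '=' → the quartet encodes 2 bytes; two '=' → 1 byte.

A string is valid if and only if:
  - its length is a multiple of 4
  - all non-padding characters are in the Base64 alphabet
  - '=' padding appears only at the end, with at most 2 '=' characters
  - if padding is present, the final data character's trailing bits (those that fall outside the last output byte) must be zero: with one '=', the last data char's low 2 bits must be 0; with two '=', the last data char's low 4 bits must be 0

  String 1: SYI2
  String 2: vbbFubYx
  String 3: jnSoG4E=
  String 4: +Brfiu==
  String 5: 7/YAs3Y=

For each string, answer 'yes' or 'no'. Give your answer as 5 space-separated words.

String 1: 'SYI2' → valid
String 2: 'vbbFubYx' → valid
String 3: 'jnSoG4E=' → valid
String 4: '+Brfiu==' → invalid (bad trailing bits)
String 5: '7/YAs3Y=' → valid

Answer: yes yes yes no yes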